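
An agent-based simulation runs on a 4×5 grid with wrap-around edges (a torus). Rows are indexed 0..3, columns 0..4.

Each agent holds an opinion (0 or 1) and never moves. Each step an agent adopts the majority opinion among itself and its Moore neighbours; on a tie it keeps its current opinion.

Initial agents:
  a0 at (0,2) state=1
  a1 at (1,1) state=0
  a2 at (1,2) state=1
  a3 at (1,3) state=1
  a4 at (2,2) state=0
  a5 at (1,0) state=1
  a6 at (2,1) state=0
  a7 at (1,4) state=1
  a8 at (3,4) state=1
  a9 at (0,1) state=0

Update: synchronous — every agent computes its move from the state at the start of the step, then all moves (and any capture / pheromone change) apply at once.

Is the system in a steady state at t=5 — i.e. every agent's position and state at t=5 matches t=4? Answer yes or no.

no

t=1: a0@(0,2):1 a1@(1,1):0 a2@(1,2):0 a3@(1,3):1 a4@(2,2):0 a5@(1,0):0 a6@(2,1):0 a7@(1,4):1 a8@(3,4):1 a9@(0,1):1
t=2: a0@(0,2):1 a1@(1,1):0 a2@(1,2):0 a3@(1,3):1 a4@(2,2):0 a5@(1,0):0 a6@(2,1):0 a7@(1,4):1 a8@(3,4):1 a9@(0,1):0
t=3: a0@(0,2):0 a1@(1,1):0 a2@(1,2):0 a3@(1,3):1 a4@(2,2):0 a5@(1,0):0 a6@(2,1):0 a7@(1,4):1 a8@(3,4):1 a9@(0,1):0
t=4: a0@(0,2):0 a1@(1,1):0 a2@(1,2):0 a3@(1,3):0 a4@(2,2):0 a5@(1,0):0 a6@(2,1):0 a7@(1,4):1 a8@(3,4):1 a9@(0,1):0
t=5: a0@(0,2):0 a1@(1,1):0 a2@(1,2):0 a3@(1,3):0 a4@(2,2):0 a5@(1,0):0 a6@(2,1):0 a7@(1,4):0 a8@(3,4):1 a9@(0,1):0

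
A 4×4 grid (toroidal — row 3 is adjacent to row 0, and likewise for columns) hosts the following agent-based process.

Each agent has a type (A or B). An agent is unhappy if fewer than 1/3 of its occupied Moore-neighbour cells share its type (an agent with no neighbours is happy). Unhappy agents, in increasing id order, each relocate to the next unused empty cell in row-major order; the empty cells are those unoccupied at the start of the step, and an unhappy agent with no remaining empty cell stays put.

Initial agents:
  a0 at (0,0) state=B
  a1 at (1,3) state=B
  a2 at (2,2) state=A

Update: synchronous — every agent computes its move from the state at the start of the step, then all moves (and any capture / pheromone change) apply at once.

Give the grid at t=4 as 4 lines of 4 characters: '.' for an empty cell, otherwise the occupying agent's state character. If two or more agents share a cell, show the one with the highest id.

t=1: a0@(0,0):B a1@(1,3):B a2@(0,1):A
t=2: a0@(0,0):B a1@(1,3):B a2@(0,2):A
t=3: a0@(0,0):B a1@(1,3):B a2@(0,1):A
t=4: a0@(0,0):B a1@(1,3):B a2@(0,2):A

B.A.
...B
....
....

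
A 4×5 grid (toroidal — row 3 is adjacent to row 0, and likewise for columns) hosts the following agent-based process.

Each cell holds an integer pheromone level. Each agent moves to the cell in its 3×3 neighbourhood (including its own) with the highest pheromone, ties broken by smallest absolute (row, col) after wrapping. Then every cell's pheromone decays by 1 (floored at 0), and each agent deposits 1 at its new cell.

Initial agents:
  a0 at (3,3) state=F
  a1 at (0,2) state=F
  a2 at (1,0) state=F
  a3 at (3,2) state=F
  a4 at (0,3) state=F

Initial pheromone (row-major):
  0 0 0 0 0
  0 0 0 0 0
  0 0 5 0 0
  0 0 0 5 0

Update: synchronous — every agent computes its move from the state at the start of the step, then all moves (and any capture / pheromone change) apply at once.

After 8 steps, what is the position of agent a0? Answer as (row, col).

(2, 2)

t=1: a0@(2,2) a1@(3,3) a2@(0,0) a3@(2,2) a4@(3,3) | pheromone: 1 0 0 0 0 / 0 0 0 0 0 / 0 0 6 0 0 / 0 0 0 6 0
t=2: a0@(2,2) a1@(2,2) a2@(0,0) a3@(2,2) a4@(2,2) | pheromone: 1 0 0 0 0 / 0 0 0 0 0 / 0 0 9 0 0 / 0 0 0 5 0
t=3: a0@(2,2) a1@(2,2) a2@(0,0) a3@(2,2) a4@(2,2) | pheromone: 1 0 0 0 0 / 0 0 0 0 0 / 0 0 12 0 0 / 0 0 0 4 0
t=4: a0@(2,2) a1@(2,2) a2@(0,0) a3@(2,2) a4@(2,2) | pheromone: 1 0 0 0 0 / 0 0 0 0 0 / 0 0 15 0 0 / 0 0 0 3 0
t=5: a0@(2,2) a1@(2,2) a2@(0,0) a3@(2,2) a4@(2,2) | pheromone: 1 0 0 0 0 / 0 0 0 0 0 / 0 0 18 0 0 / 0 0 0 2 0
t=6: a0@(2,2) a1@(2,2) a2@(0,0) a3@(2,2) a4@(2,2) | pheromone: 1 0 0 0 0 / 0 0 0 0 0 / 0 0 21 0 0 / 0 0 0 1 0
t=7: a0@(2,2) a1@(2,2) a2@(0,0) a3@(2,2) a4@(2,2) | pheromone: 1 0 0 0 0 / 0 0 0 0 0 / 0 0 24 0 0 / 0 0 0 0 0
t=8: a0@(2,2) a1@(2,2) a2@(0,0) a3@(2,2) a4@(2,2) | pheromone: 1 0 0 0 0 / 0 0 0 0 0 / 0 0 27 0 0 / 0 0 0 0 0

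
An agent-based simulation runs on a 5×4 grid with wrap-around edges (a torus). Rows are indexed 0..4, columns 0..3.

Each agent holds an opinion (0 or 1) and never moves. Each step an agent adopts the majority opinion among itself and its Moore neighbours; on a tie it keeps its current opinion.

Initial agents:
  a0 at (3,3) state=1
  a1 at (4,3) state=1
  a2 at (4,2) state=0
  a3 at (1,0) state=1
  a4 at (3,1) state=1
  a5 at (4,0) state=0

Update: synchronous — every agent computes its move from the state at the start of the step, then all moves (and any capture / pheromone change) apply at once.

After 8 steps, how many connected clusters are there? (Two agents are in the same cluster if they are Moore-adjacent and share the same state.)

t=1: a0@(3,3):1 a1@(4,3):1 a2@(4,2):1 a3@(1,0):1 a4@(3,1):0 a5@(4,0):1
t=2: a0@(3,3):1 a1@(4,3):1 a2@(4,2):1 a3@(1,0):1 a4@(3,1):1 a5@(4,0):1
t=3: (unchanged — steady state)

2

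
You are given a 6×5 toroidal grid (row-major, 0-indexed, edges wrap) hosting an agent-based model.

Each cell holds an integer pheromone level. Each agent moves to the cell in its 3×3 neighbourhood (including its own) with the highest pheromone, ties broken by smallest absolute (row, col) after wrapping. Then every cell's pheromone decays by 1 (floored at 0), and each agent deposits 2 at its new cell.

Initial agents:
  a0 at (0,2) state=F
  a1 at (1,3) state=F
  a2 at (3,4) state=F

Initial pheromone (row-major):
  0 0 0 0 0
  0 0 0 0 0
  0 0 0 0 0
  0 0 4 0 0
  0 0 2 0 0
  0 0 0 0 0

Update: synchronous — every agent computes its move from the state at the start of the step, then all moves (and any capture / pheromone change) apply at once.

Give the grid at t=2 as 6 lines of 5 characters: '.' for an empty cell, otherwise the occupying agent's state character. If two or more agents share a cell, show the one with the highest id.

t=1: a0@(0,1) a1@(0,2) a2@(2,0) | pheromone: 0 2 2 0 0 / 0 0 0 0 0 / 2 0 0 0 0 / 0 0 3 0 0 / 0 0 1 0 0 / 0 0 0 0 0
t=2: a0@(0,1) a1@(0,1) a2@(2,0) | pheromone: 0 5 1 0 0 / 0 0 0 0 0 / 3 0 0 0 0 / 0 0 2 0 0 / 0 0 0 0 0 / 0 0 0 0 0

.F...
.....
F....
.....
.....
.....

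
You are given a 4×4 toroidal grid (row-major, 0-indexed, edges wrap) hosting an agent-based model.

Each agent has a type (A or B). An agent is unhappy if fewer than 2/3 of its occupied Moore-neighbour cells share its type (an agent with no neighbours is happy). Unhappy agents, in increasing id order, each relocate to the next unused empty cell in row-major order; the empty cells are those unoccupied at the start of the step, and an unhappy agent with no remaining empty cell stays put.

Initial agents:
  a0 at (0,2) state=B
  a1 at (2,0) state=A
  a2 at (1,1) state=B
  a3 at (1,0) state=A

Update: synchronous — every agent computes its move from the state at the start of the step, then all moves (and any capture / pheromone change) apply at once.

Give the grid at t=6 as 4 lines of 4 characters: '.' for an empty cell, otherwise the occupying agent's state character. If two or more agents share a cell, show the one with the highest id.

....
BABA
....
....

t=1: a0@(0,2):B a1@(0,0):A a2@(0,1):B a3@(0,3):A
t=2: a0@(1,0):B a1@(1,1):A a2@(1,2):B a3@(1,3):A
t=3: a0@(0,0):B a1@(0,1):A a2@(0,2):B a3@(0,3):A
t=4: a0@(1,0):B a1@(1,1):A a2@(1,2):B a3@(1,3):A
t=5: a0@(0,0):B a1@(0,1):A a2@(0,2):B a3@(0,3):A
t=6: a0@(1,0):B a1@(1,1):A a2@(1,2):B a3@(1,3):A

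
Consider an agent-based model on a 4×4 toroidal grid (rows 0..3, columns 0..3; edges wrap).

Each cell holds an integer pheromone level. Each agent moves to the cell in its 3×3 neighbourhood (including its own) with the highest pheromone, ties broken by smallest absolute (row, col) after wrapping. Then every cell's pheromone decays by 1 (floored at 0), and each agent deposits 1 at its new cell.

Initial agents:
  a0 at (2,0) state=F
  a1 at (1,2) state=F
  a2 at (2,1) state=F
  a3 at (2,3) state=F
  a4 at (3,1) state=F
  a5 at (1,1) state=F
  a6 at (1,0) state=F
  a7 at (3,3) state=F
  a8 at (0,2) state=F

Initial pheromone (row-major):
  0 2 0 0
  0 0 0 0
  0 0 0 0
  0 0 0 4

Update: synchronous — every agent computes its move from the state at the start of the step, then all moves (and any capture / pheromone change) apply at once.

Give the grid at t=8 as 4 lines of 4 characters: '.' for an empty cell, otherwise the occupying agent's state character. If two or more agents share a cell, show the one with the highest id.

.F..
....
....
...F

t=1: a0@(3,3) a1@(0,1) a2@(1,0) a3@(3,3) a4@(0,1) a5@(0,1) a6@(0,1) a7@(3,3) a8@(3,3) | pheromone: 0 5 0 0 / 1 0 0 0 / 0 0 0 0 / 0 0 0 7
t=2: a0@(3,3) a1@(0,1) a2@(0,1) a3@(3,3) a4@(0,1) a5@(0,1) a6@(0,1) a7@(3,3) a8@(3,3) | pheromone: 0 9 0 0 / 0 0 0 0 / 0 0 0 0 / 0 0 0 10
t=3: a0@(3,3) a1@(0,1) a2@(0,1) a3@(3,3) a4@(0,1) a5@(0,1) a6@(0,1) a7@(3,3) a8@(3,3) | pheromone: 0 13 0 0 / 0 0 0 0 / 0 0 0 0 / 0 0 0 13
t=4: a0@(3,3) a1@(0,1) a2@(0,1) a3@(3,3) a4@(0,1) a5@(0,1) a6@(0,1) a7@(3,3) a8@(3,3) | pheromone: 0 17 0 0 / 0 0 0 0 / 0 0 0 0 / 0 0 0 16
t=5: a0@(3,3) a1@(0,1) a2@(0,1) a3@(3,3) a4@(0,1) a5@(0,1) a6@(0,1) a7@(3,3) a8@(3,3) | pheromone: 0 21 0 0 / 0 0 0 0 / 0 0 0 0 / 0 0 0 19
t=6: a0@(3,3) a1@(0,1) a2@(0,1) a3@(3,3) a4@(0,1) a5@(0,1) a6@(0,1) a7@(3,3) a8@(3,3) | pheromone: 0 25 0 0 / 0 0 0 0 / 0 0 0 0 / 0 0 0 22
t=7: a0@(3,3) a1@(0,1) a2@(0,1) a3@(3,3) a4@(0,1) a5@(0,1) a6@(0,1) a7@(3,3) a8@(3,3) | pheromone: 0 29 0 0 / 0 0 0 0 / 0 0 0 0 / 0 0 0 25
t=8: a0@(3,3) a1@(0,1) a2@(0,1) a3@(3,3) a4@(0,1) a5@(0,1) a6@(0,1) a7@(3,3) a8@(3,3) | pheromone: 0 33 0 0 / 0 0 0 0 / 0 0 0 0 / 0 0 0 28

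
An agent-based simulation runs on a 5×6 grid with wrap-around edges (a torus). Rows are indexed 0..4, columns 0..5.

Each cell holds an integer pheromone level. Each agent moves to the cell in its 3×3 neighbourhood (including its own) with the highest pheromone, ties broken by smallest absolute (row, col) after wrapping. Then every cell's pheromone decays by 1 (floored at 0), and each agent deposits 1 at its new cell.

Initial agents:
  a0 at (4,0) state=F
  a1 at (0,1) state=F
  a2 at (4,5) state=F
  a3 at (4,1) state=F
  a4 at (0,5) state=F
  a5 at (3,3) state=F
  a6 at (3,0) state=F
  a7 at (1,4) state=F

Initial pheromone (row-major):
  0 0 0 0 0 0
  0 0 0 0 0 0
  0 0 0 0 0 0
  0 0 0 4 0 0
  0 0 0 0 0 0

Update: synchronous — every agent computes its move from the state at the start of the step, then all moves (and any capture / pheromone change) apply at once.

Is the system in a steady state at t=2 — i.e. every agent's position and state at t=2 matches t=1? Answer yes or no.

t=1: a0@(0,0) a1@(0,0) a2@(0,0) a3@(0,0) a4@(0,0) a5@(3,3) a6@(2,0) a7@(0,3) | pheromone: 5 0 0 1 0 0 / 0 0 0 0 0 0 / 1 0 0 0 0 0 / 0 0 0 4 0 0 / 0 0 0 0 0 0
t=2: a0@(0,0) a1@(0,0) a2@(0,0) a3@(0,0) a4@(0,0) a5@(3,3) a6@(2,0) a7@(0,3) | pheromone: 9 0 0 1 0 0 / 0 0 0 0 0 0 / 1 0 0 0 0 0 / 0 0 0 4 0 0 / 0 0 0 0 0 0

yes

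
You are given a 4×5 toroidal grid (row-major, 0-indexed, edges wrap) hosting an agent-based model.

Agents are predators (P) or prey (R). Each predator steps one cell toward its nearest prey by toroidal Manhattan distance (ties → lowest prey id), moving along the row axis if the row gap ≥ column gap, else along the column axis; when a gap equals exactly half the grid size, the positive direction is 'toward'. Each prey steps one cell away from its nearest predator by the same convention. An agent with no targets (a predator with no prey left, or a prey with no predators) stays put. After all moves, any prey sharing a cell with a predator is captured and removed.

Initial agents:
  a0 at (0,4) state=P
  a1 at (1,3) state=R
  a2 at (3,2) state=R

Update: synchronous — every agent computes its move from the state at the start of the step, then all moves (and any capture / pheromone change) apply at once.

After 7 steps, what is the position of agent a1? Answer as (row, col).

t=1: a0@(1,4):P a1@(2,3):R a2@(3,1):R
t=2: a0@(2,4):P a1@(3,3):R a2@(2,1):R
t=3: a0@(3,4):P a1@(0,3):R a2@(2,2):R
t=4: a0@(0,4):P a1@(1,3):R a2@(2,1):R
t=5: a0@(1,4):P a1@(2,3):R a2@(1,1):R
t=6: a0@(2,4):P a1@(3,3):R a2@(1,2):R
t=7: a0@(3,4):P a1@(0,3):R a2@(1,1):R

(0, 3)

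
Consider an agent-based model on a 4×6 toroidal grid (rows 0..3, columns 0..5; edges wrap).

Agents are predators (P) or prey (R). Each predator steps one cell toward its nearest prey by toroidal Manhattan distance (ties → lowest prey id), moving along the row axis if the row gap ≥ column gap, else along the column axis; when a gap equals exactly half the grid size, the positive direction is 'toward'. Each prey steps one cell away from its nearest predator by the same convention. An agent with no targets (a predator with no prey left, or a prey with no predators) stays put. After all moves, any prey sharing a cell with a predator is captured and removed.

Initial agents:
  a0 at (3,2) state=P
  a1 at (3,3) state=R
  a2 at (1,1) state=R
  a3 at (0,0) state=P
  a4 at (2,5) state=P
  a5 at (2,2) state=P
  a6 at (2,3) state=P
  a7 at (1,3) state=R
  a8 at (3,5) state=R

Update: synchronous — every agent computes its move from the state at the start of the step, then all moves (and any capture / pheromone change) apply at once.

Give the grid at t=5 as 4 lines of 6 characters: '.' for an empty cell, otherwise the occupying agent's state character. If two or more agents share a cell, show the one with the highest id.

......
P...PP
.R.R.R
......

t=1: a0@(3,3):P a1@(3,4):R a2@(2,1):R a3@(1,0):P a4@(3,5):P a5@(3,2):P a6@(3,3):P a7@(0,3):R a8@(0,5):R
t=2: a0@(3,4):P a1@(3,5):R a2@(3,1):R a3@(2,0):P a4@(3,4):P a5@(3,3):P a6@(3,4):P a7@(1,3):R a8@(1,5):R
t=3: a0@(3,5):P a2@(0,1):R a3@(3,0):P a4@(3,5):P a5@(3,4):P a6@(3,5):P a7@(0,3):R a8@(0,5):R
t=4: a0@(0,5):P a2@(1,1):R a3@(0,0):P a4@(0,5):P a5@(0,4):P a6@(0,5):P a7@(1,3):R a8@(1,5):R
t=5: a0@(1,5):P a2@(2,1):R a3@(1,0):P a4@(1,5):P a5@(1,4):P a6@(1,5):P a7@(2,3):R a8@(2,5):R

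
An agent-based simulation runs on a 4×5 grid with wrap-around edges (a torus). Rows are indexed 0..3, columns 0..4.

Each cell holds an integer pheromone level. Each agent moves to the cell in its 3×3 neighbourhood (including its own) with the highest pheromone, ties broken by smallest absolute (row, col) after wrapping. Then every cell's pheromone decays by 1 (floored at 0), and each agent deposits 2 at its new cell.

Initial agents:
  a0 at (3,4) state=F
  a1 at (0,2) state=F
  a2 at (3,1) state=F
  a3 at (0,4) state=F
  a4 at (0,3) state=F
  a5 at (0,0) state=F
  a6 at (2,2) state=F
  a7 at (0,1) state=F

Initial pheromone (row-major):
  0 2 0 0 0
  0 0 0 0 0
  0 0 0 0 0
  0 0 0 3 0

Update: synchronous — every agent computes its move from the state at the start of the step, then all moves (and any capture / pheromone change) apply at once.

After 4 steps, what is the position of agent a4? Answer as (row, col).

t=1: a0@(3,3) a1@(3,3) a2@(0,1) a3@(3,3) a4@(3,3) a5@(0,1) a6@(3,3) a7@(0,1) | pheromone: 0 7 0 0 0 / 0 0 0 0 0 / 0 0 0 0 0 / 0 0 0 12 0
t=2: a0@(3,3) a1@(3,3) a2@(0,1) a3@(3,3) a4@(3,3) a5@(0,1) a6@(3,3) a7@(0,1) | pheromone: 0 12 0 0 0 / 0 0 0 0 0 / 0 0 0 0 0 / 0 0 0 21 0
t=3: a0@(3,3) a1@(3,3) a2@(0,1) a3@(3,3) a4@(3,3) a5@(0,1) a6@(3,3) a7@(0,1) | pheromone: 0 17 0 0 0 / 0 0 0 0 0 / 0 0 0 0 0 / 0 0 0 30 0
t=4: a0@(3,3) a1@(3,3) a2@(0,1) a3@(3,3) a4@(3,3) a5@(0,1) a6@(3,3) a7@(0,1) | pheromone: 0 22 0 0 0 / 0 0 0 0 0 / 0 0 0 0 0 / 0 0 0 39 0

(3, 3)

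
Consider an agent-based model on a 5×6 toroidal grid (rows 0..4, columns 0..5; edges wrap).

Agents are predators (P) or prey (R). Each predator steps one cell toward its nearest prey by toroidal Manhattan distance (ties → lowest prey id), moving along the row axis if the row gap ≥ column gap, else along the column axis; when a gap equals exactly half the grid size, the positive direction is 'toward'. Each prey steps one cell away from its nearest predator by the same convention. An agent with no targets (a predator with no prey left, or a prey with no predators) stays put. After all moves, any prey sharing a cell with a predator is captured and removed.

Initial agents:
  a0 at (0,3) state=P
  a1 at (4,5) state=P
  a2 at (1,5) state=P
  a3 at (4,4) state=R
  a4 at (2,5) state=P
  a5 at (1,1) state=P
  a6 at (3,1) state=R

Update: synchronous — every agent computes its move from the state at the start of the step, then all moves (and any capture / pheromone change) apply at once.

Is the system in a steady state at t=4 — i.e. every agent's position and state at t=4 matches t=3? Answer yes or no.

t=1: a0@(4,3):P a1@(4,4):P a2@(0,5):P a4@(3,5):P a5@(2,1):P a6@(4,1):R
t=2: a0@(4,2):P a1@(4,5):P a2@(0,0):P a4@(3,0):P a5@(3,1):P a6@(4,0):R
t=3: a0@(4,1):P a1@(4,0):P a2@(4,0):P a4@(4,0):P a5@(4,1):P
t=4: (unchanged — steady state)

yes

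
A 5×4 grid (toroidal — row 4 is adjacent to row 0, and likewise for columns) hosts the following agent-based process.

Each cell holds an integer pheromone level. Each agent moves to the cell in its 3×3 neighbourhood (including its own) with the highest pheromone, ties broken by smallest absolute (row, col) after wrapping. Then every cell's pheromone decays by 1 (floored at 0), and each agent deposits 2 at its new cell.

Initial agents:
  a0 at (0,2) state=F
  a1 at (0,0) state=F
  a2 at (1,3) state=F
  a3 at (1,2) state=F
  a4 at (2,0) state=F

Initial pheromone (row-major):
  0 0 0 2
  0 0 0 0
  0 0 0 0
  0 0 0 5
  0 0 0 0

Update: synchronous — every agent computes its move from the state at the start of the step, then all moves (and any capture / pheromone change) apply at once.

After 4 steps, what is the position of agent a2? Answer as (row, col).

(0, 3)

t=1: a0@(0,3) a1@(0,3) a2@(0,3) a3@(0,3) a4@(3,3) | pheromone: 0 0 0 9 / 0 0 0 0 / 0 0 0 0 / 0 0 0 6 / 0 0 0 0
t=2: a0@(0,3) a1@(0,3) a2@(0,3) a3@(0,3) a4@(3,3) | pheromone: 0 0 0 16 / 0 0 0 0 / 0 0 0 0 / 0 0 0 7 / 0 0 0 0
t=3: a0@(0,3) a1@(0,3) a2@(0,3) a3@(0,3) a4@(3,3) | pheromone: 0 0 0 23 / 0 0 0 0 / 0 0 0 0 / 0 0 0 8 / 0 0 0 0
t=4: a0@(0,3) a1@(0,3) a2@(0,3) a3@(0,3) a4@(3,3) | pheromone: 0 0 0 30 / 0 0 0 0 / 0 0 0 0 / 0 0 0 9 / 0 0 0 0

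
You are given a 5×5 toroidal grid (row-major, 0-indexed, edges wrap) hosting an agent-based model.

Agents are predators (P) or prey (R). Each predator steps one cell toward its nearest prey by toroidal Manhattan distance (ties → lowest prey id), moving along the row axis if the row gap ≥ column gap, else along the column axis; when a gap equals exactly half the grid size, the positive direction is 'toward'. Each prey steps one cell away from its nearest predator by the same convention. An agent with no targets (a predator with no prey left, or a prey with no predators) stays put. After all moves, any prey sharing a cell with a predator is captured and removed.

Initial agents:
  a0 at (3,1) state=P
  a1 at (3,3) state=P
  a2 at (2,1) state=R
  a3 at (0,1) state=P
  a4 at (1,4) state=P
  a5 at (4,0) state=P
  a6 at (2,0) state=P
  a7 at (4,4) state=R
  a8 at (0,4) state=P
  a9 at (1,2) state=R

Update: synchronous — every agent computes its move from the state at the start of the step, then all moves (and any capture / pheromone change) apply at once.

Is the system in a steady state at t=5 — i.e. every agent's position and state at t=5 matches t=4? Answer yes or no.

yes

t=1: a0@(2,1):P a1@(4,3):P a3@(1,1):P a4@(0,4):P a5@(4,4):P a6@(2,1):P a8@(4,4):P a9@(2,2):R
t=2: a0@(2,2):P a1@(3,3):P a3@(2,1):P a4@(1,4):P a5@(3,4):P a6@(2,2):P a8@(3,4):P a9@(2,3):R
t=3: a0@(2,3):P a1@(2,3):P a3@(2,2):P a4@(2,4):P a5@(2,4):P a6@(2,3):P a8@(2,4):P
t=4: (unchanged — steady state)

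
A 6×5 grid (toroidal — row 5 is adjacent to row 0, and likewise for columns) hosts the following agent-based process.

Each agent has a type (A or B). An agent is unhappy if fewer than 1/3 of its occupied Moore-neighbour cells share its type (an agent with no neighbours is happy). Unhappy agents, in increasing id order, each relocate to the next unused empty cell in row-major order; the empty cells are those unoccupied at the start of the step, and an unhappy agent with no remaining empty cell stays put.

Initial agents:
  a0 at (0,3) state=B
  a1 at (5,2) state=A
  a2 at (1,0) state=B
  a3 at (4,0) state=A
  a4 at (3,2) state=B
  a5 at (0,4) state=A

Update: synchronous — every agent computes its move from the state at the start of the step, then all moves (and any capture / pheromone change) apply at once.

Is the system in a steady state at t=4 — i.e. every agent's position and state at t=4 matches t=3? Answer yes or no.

yes

t=1: a0@(0,0):B a1@(0,1):A a2@(0,2):B a3@(4,0):A a4@(3,2):B a5@(1,1):A
t=2: a0@(0,3):B a1@(0,1):A a2@(0,4):B a3@(4,0):A a4@(3,2):B a5@(1,1):A
t=3: (unchanged — steady state)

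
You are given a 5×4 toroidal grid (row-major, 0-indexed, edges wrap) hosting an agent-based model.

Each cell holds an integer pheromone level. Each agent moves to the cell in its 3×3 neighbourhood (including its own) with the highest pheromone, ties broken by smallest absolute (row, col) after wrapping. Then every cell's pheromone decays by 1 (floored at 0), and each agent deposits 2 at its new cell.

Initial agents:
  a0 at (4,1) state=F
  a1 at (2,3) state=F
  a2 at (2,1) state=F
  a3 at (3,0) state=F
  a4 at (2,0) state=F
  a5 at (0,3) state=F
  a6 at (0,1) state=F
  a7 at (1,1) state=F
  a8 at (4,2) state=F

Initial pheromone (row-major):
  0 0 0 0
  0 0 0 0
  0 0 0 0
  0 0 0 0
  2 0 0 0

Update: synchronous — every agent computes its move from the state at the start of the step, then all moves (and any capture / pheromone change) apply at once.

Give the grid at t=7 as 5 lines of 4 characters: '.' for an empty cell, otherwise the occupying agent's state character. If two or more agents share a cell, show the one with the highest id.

....
F...
....
....
F...

t=1: a0@(4,0) a1@(1,0) a2@(1,0) a3@(4,0) a4@(1,0) a5@(4,0) a6@(4,0) a7@(0,0) a8@(0,1) | pheromone: 2 2 0 0 / 6 0 0 0 / 0 0 0 0 / 0 0 0 0 / 9 0 0 0
t=2: a0@(4,0) a1@(1,0) a2@(1,0) a3@(4,0) a4@(1,0) a5@(4,0) a6@(4,0) a7@(4,0) a8@(4,0) | pheromone: 1 1 0 0 / 11 0 0 0 / 0 0 0 0 / 0 0 0 0 / 20 0 0 0
t=3: a0@(4,0) a1@(1,0) a2@(1,0) a3@(4,0) a4@(1,0) a5@(4,0) a6@(4,0) a7@(4,0) a8@(4,0) | pheromone: 0 0 0 0 / 16 0 0 0 / 0 0 0 0 / 0 0 0 0 / 31 0 0 0
t=4: a0@(4,0) a1@(1,0) a2@(1,0) a3@(4,0) a4@(1,0) a5@(4,0) a6@(4,0) a7@(4,0) a8@(4,0) | pheromone: 0 0 0 0 / 21 0 0 0 / 0 0 0 0 / 0 0 0 0 / 42 0 0 0
t=5: a0@(4,0) a1@(1,0) a2@(1,0) a3@(4,0) a4@(1,0) a5@(4,0) a6@(4,0) a7@(4,0) a8@(4,0) | pheromone: 0 0 0 0 / 26 0 0 0 / 0 0 0 0 / 0 0 0 0 / 53 0 0 0
t=6: a0@(4,0) a1@(1,0) a2@(1,0) a3@(4,0) a4@(1,0) a5@(4,0) a6@(4,0) a7@(4,0) a8@(4,0) | pheromone: 0 0 0 0 / 31 0 0 0 / 0 0 0 0 / 0 0 0 0 / 64 0 0 0
t=7: a0@(4,0) a1@(1,0) a2@(1,0) a3@(4,0) a4@(1,0) a5@(4,0) a6@(4,0) a7@(4,0) a8@(4,0) | pheromone: 0 0 0 0 / 36 0 0 0 / 0 0 0 0 / 0 0 0 0 / 75 0 0 0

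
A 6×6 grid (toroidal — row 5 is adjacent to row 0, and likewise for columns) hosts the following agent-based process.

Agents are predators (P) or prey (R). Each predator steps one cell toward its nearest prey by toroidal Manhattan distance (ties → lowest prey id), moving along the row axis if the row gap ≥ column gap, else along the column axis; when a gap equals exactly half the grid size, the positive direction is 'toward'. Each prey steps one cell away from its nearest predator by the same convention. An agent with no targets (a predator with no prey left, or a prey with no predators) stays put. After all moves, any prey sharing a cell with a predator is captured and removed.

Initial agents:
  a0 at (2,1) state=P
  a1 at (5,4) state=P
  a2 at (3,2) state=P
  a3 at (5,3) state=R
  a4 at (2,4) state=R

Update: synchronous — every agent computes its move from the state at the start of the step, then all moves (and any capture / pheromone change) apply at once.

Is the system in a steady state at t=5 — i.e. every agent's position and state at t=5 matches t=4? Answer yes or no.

no

t=1: a0@(2,2):P a1@(5,3):P a2@(4,2):P a3@(5,2):R a4@(2,3):R
t=2: a0@(2,3):P a1@(5,2):P a2@(5,2):P a3@(5,1):R a4@(2,4):R
t=3: a0@(2,4):P a1@(5,1):P a2@(5,1):P a3@(5,0):R a4@(2,5):R
t=4: a0@(2,5):P a1@(5,0):P a2@(5,0):P a3@(5,5):R a4@(2,0):R
t=5: a0@(2,0):P a1@(5,5):P a2@(5,5):P a3@(5,4):R a4@(2,1):R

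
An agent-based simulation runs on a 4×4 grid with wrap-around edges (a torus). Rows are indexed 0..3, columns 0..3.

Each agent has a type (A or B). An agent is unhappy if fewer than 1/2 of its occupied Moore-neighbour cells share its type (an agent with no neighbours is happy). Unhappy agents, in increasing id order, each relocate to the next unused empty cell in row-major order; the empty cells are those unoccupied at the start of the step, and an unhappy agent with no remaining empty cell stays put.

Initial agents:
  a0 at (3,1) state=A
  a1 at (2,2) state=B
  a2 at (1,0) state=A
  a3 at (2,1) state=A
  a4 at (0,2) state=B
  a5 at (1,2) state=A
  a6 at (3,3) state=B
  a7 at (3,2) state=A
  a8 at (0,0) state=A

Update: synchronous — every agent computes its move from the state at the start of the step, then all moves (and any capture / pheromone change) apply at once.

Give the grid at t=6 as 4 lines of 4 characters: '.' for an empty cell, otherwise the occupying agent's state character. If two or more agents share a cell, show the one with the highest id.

t=1: a0@(3,1):A a1@(0,1):B a2@(1,0):A a3@(2,1):A a4@(0,3):B a5@(1,1):A a6@(3,3):B a7@(1,3):A a8@(0,0):A
t=2: a0@(3,1):A a1@(0,2):B a2@(1,0):A a3@(2,1):A a4@(1,2):B a5@(1,1):A a6@(3,3):B a7@(1,3):A a8@(0,0):A
t=3: a0@(3,1):A a1@(0,1):B a2@(1,0):A a3@(2,1):A a4@(0,3):B a5@(1,1):A a6@(3,3):B a7@(1,3):A a8@(0,0):A
t=4: a0@(3,1):A a1@(0,2):B a2@(1,0):A a3@(2,1):A a4@(1,2):B a5@(1,1):A a6@(3,3):B a7@(1,3):A a8@(0,0):A
t=5: a0@(3,1):A a1@(0,1):B a2@(1,0):A a3@(2,1):A a4@(0,3):B a5@(1,1):A a6@(3,3):B a7@(1,3):A a8@(0,0):A
t=6: a0@(3,1):A a1@(0,2):B a2@(1,0):A a3@(2,1):A a4@(1,2):B a5@(1,1):A a6@(3,3):B a7@(1,3):A a8@(0,0):A

A.B.
AABA
.A..
.A.B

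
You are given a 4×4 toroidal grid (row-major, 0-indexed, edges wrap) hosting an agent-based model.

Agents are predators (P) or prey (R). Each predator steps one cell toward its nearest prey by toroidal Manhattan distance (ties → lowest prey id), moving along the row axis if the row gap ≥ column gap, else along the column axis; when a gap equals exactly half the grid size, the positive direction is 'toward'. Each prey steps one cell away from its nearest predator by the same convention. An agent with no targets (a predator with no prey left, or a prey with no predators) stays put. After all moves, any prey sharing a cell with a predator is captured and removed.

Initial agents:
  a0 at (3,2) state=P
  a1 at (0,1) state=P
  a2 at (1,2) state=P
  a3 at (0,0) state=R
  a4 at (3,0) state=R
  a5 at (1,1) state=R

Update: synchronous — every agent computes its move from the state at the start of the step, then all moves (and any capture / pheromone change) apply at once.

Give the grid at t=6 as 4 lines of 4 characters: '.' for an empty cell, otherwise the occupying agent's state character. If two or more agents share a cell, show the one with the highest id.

...P
...R
.P..
.R..

t=1: a0@(3,3):P a1@(0,0):P a2@(1,1):P a3@(0,3):R a5@(2,1):R
t=2: a0@(0,3):P a1@(0,3):P a2@(2,1):P a3@(1,3):R a5@(3,1):R
t=3: a0@(1,3):P a1@(1,3):P a2@(3,1):P a3@(2,3):R a5@(0,1):R
t=4: a0@(2,3):P a1@(2,3):P a2@(0,1):P a3@(3,3):R a5@(1,1):R
t=5: a0@(3,3):P a1@(3,3):P a2@(1,1):P a3@(0,3):R a5@(2,1):R
t=6: a0@(0,3):P a1@(0,3):P a2@(2,1):P a3@(1,3):R a5@(3,1):R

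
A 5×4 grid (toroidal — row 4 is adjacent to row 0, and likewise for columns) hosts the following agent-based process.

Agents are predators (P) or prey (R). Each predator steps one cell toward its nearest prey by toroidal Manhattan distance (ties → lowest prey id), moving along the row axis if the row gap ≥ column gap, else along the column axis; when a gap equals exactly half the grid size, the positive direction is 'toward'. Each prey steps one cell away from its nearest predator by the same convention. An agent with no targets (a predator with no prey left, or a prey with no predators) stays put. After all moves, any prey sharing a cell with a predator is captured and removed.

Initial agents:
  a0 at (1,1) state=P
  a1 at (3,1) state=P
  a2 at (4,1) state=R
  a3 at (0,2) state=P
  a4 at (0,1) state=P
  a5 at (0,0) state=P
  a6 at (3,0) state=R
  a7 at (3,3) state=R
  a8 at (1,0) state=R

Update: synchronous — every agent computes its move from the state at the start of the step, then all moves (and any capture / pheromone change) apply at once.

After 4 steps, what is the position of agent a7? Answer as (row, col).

t=1: a0@(1,0):P a1@(4,1):P a2@(0,1):R a3@(4,2):P a4@(4,1):P a5@(1,0):P a6@(3,3):R a7@(3,2):R a8@(1,3):R
t=2: a0@(1,3):P a1@(0,1):P a2@(1,1):R a3@(3,2):P a4@(0,1):P a5@(1,3):P a6@(2,3):R a7@(2,2):R a8@(1,2):R
t=3: a0@(2,3):P a1@(1,1):P a2@(2,1):R a3@(2,2):P a4@(1,1):P a5@(2,3):P a6@(3,3):R a7@(1,2):R
t=4: a0@(3,3):P a1@(2,1):P a2@(3,1):R a3@(2,1):P a4@(2,1):P a5@(3,3):P a6@(4,3):R a7@(1,3):R

(1, 3)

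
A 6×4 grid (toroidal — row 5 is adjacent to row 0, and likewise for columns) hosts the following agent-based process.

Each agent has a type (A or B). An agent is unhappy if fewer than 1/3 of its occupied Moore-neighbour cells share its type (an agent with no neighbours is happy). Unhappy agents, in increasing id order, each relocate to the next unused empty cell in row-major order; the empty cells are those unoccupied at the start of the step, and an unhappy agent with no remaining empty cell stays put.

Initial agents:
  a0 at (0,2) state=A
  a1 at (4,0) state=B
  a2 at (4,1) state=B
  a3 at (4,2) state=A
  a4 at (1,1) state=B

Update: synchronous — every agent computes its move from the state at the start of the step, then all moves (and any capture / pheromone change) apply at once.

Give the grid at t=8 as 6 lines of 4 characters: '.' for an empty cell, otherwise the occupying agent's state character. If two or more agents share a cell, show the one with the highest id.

t=1: a0@(0,0):A a1@(4,0):B a2@(4,1):B a3@(0,1):A a4@(0,3):B
t=2: a0@(0,0):A a1@(4,0):B a2@(4,1):B a3@(0,1):A a4@(0,2):B
t=3: a0@(0,0):A a1@(4,0):B a2@(4,1):B a3@(0,1):A a4@(0,3):B
t=4: a0@(0,0):A a1@(4,0):B a2@(4,1):B a3@(0,1):A a4@(0,2):B
t=5: a0@(0,0):A a1@(4,0):B a2@(4,1):B a3@(0,1):A a4@(0,3):B
t=6: a0@(0,0):A a1@(4,0):B a2@(4,1):B a3@(0,1):A a4@(0,2):B
t=7: a0@(0,0):A a1@(4,0):B a2@(4,1):B a3@(0,1):A a4@(0,3):B
t=8: a0@(0,0):A a1@(4,0):B a2@(4,1):B a3@(0,1):A a4@(0,2):B

AAB.
....
....
....
BB..
....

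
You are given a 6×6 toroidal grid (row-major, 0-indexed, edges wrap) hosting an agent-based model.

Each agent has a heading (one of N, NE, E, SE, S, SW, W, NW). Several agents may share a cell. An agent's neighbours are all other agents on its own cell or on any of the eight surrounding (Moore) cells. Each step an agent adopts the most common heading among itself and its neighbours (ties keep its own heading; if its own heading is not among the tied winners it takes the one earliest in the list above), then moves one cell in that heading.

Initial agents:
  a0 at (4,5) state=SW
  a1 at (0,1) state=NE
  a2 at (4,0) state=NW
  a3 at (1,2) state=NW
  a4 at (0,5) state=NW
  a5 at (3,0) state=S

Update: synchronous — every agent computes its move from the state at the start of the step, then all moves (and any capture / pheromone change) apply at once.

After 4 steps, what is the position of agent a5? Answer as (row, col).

(1, 0)

t=1: a0@(5,4):SW a1@(5,2):NE a2@(3,5):NW a3@(0,1):NW a4@(5,4):NW a5@(4,0):S
t=2: a0@(0,3):SW a1@(4,3):NE a2@(2,4):NW a3@(5,0):NW a4@(4,3):NW a5@(5,0):S
t=3: a0@(1,2):SW a1@(3,4):NE a2@(1,3):NW a3@(4,5):NW a4@(3,2):NW a5@(0,0):S
t=4: a0@(2,1):SW a1@(2,5):NE a2@(0,2):NW a3@(3,4):NW a4@(2,1):NW a5@(1,0):S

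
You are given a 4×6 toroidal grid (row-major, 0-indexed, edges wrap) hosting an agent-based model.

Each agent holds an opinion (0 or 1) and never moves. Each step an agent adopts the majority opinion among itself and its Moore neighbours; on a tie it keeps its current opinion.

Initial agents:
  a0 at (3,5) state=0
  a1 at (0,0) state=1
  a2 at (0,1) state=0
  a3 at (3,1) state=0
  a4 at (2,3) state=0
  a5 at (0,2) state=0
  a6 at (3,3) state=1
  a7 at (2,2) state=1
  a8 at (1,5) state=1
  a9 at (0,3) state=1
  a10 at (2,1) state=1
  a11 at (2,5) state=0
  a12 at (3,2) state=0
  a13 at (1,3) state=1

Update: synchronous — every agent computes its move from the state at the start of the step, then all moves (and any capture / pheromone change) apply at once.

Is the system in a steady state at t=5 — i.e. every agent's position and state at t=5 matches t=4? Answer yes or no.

t=1: a0@(3,5):0 a1@(0,0):0 a2@(0,1):0 a3@(3,1):0 a4@(2,3):1 a5@(0,2):0 a6@(3,3):1 a7@(2,2):1 a8@(1,5):1 a9@(0,3):1 a10@(2,1):1 a11@(2,5):0 a12@(3,2):0 a13@(1,3):1
t=2: a0@(3,5):0 a1@(0,0):0 a2@(0,1):0 a3@(3,1):0 a4@(2,3):1 a5@(0,2):0 a6@(3,3):1 a7@(2,2):1 a8@(1,5):0 a9@(0,3):1 a10@(2,1):1 a11@(2,5):0 a12@(3,2):1 a13@(1,3):1
t=3: a0@(3,5):0 a1@(0,0):0 a2@(0,1):0 a3@(3,1):0 a4@(2,3):1 a5@(0,2):1 a6@(3,3):1 a7@(2,2):1 a8@(1,5):0 a9@(0,3):1 a10@(2,1):1 a11@(2,5):0 a12@(3,2):1 a13@(1,3):1
t=4: a0@(3,5):0 a1@(0,0):0 a2@(0,1):0 a3@(3,1):1 a4@(2,3):1 a5@(0,2):1 a6@(3,3):1 a7@(2,2):1 a8@(1,5):0 a9@(0,3):1 a10@(2,1):1 a11@(2,5):0 a12@(3,2):1 a13@(1,3):1
t=5: a0@(3,5):0 a1@(0,0):0 a2@(0,1):1 a3@(3,1):1 a4@(2,3):1 a5@(0,2):1 a6@(3,3):1 a7@(2,2):1 a8@(1,5):0 a9@(0,3):1 a10@(2,1):1 a11@(2,5):0 a12@(3,2):1 a13@(1,3):1

no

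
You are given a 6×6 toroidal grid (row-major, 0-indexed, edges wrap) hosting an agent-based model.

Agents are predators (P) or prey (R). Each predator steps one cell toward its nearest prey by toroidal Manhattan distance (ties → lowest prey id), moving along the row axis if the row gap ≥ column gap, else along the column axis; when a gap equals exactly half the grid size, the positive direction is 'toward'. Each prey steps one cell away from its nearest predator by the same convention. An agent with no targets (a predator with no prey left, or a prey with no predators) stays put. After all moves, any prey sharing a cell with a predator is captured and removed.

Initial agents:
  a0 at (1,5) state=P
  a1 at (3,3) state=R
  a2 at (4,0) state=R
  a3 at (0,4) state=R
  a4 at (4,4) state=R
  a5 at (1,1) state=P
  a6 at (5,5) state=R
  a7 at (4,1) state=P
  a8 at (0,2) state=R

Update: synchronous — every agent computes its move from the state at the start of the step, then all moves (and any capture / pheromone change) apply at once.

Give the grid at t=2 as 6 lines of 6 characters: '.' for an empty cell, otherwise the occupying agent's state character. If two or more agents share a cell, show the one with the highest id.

t=1: a0@(0,5):P a1@(3,4):R a2@(4,5):R a3@(5,4):R a4@(4,3):R a5@(0,1):P a6@(4,5):R a7@(4,0):P a8@(5,2):R
t=2: a0@(5,5):P a1@(3,3):R a2@(4,4):R a3@(4,4):R a4@(4,2):R a5@(5,1):P a6@(4,4):R a7@(4,5):P a8@(4,2):R

......
......
......
...R..
..R.RP
.P...P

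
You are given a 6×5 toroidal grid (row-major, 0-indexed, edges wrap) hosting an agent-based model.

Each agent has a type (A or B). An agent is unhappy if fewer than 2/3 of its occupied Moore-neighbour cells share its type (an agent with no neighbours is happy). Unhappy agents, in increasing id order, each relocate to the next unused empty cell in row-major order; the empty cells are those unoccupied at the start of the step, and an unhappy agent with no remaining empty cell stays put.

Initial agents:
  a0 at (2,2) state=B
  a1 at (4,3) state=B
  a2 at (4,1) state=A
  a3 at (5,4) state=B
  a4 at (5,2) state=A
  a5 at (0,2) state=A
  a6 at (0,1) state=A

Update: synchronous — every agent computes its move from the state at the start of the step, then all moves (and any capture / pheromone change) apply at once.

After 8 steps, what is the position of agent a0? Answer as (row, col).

(2, 2)

t=1: a0@(2,2):B a1@(0,0):B a2@(4,1):A a3@(5,4):B a4@(5,2):A a5@(0,2):A a6@(0,1):A
t=2: a0@(2,2):B a1@(0,3):B a2@(4,1):A a3@(5,4):B a4@(5,2):A a5@(0,2):A a6@(0,1):A
t=3: a0@(2,2):B a1@(0,0):B a2@(4,1):A a3@(5,4):B a4@(5,2):A a5@(0,2):A a6@(0,1):A
t=4: a0@(2,2):B a1@(0,3):B a2@(4,1):A a3@(5,4):B a4@(5,2):A a5@(0,2):A a6@(0,1):A
t=5: a0@(2,2):B a1@(0,0):B a2@(4,1):A a3@(5,4):B a4@(5,2):A a5@(0,2):A a6@(0,1):A
t=6: a0@(2,2):B a1@(0,3):B a2@(4,1):A a3@(5,4):B a4@(5,2):A a5@(0,2):A a6@(0,1):A
t=7: a0@(2,2):B a1@(0,0):B a2@(4,1):A a3@(5,4):B a4@(5,2):A a5@(0,2):A a6@(0,1):A
t=8: a0@(2,2):B a1@(0,3):B a2@(4,1):A a3@(5,4):B a4@(5,2):A a5@(0,2):A a6@(0,1):A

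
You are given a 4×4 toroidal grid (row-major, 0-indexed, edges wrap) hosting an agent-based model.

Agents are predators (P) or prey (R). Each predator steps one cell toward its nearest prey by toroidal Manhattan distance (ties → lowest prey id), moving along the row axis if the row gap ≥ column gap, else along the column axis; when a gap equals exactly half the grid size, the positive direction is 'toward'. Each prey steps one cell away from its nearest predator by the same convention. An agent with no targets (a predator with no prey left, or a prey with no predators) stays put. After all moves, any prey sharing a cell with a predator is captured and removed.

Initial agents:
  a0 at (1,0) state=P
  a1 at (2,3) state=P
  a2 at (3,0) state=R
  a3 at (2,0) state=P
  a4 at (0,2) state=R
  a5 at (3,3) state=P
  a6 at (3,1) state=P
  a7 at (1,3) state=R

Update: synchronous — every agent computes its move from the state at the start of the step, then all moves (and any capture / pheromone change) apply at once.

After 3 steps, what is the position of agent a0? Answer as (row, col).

t=1: a0@(1,3):P a1@(1,3):P a2@(0,0):R a3@(3,0):P a4@(1,2):R a5@(3,0):P a6@(3,0):P a7@(1,2):R
t=2: a0@(1,2):P a1@(1,2):P a2@(1,0):R a3@(0,0):P a4@(1,1):R a5@(0,0):P a6@(0,0):P a7@(1,1):R
t=3: a0@(1,1):P a1@(1,1):P a2@(2,0):R a3@(1,0):P a5@(1,0):P a6@(1,0):P

(1, 1)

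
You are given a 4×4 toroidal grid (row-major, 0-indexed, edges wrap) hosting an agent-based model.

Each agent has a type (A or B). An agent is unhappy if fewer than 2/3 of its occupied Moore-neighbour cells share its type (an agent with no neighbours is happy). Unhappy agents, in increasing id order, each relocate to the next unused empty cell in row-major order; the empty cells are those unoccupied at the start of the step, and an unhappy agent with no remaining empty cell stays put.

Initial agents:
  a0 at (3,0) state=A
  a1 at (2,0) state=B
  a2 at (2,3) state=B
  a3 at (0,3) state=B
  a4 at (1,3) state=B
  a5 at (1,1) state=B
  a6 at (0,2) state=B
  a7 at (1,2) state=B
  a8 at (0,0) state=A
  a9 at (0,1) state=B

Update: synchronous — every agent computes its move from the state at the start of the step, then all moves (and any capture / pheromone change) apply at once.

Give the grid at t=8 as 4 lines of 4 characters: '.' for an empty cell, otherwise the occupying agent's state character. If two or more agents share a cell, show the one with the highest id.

t=1: a0@(1,0):A a1@(2,0):B a2@(2,3):B a3@(2,1):B a4@(1,3):B a5@(1,1):B a6@(0,2):B a7@(1,2):B a8@(2,2):A a9@(3,1):B
t=2: a0@(0,0):A a1@(2,0):B a2@(0,1):B a3@(2,1):B a4@(1,3):B a5@(1,1):B a6@(0,2):B a7@(1,2):B a8@(0,3):A a9@(3,1):B
t=3: a0@(1,0):A a1@(2,0):B a2@(0,1):B a3@(2,1):B a4@(2,2):B a5@(1,1):B a6@(0,2):B a7@(1,2):B a8@(2,3):A a9@(3,1):B
t=4: a0@(0,0):A a1@(0,3):B a2@(0,1):B a3@(2,1):B a4@(2,2):B a5@(1,1):B a6@(0,2):B a7@(1,2):B a8@(1,3):A a9@(3,1):B
t=5: a0@(1,0):A a1@(2,0):B a2@(0,1):B a3@(2,1):B a4@(2,2):B a5@(1,1):B a6@(0,2):B a7@(1,2):B a8@(2,3):A a9@(3,1):B
t=6: a0@(0,0):A a1@(0,3):B a2@(0,1):B a3@(2,1):B a4@(2,2):B a5@(1,1):B a6@(0,2):B a7@(1,2):B a8@(1,3):A a9@(3,1):B
t=7: a0@(1,0):A a1@(2,0):B a2@(0,1):B a3@(2,1):B a4@(2,2):B a5@(1,1):B a6@(0,2):B a7@(1,2):B a8@(2,3):A a9@(3,1):B
t=8: a0@(0,0):A a1@(0,3):B a2@(0,1):B a3@(2,1):B a4@(2,2):B a5@(1,1):B a6@(0,2):B a7@(1,2):B a8@(1,3):A a9@(3,1):B

ABBB
.BBA
.BB.
.B..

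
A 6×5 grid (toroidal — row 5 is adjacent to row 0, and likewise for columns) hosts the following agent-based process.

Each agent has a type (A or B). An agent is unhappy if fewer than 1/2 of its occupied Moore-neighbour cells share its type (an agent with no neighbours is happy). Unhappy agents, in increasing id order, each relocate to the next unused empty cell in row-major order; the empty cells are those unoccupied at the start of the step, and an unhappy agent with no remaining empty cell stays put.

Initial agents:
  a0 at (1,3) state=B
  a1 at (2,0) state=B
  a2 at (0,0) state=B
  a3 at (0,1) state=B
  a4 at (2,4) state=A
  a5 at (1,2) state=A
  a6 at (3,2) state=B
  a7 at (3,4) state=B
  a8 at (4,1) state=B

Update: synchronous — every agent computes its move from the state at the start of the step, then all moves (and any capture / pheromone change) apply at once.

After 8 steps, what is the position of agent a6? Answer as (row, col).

(3, 2)

t=1: a0@(0,2):B a1@(2,0):B a2@(0,0):B a3@(0,1):B a4@(0,3):A a5@(0,4):A a6@(3,2):B a7@(3,4):B a8@(4,1):B
t=2: (unchanged — steady state)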